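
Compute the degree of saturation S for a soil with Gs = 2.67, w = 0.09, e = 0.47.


Using S = Gs * w / e
S = 2.67 * 0.09 / 0.47
S = 0.5113


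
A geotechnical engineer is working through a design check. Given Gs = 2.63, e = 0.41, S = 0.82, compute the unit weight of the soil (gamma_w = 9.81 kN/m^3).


Using gamma = gamma_w * (Gs + S*e) / (1 + e)
Numerator: Gs + S*e = 2.63 + 0.82*0.41 = 2.9662
Denominator: 1 + e = 1 + 0.41 = 1.41
gamma = 9.81 * 2.9662 / 1.41
gamma = 20.637 kN/m^3


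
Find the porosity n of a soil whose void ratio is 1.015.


Using the relation n = e / (1 + e)
n = 1.015 / (1 + 1.015)
n = 1.015 / 2.015
n = 0.5037


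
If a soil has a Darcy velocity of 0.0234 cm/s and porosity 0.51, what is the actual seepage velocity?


Using v_s = v_d / n
v_s = 0.0234 / 0.51
v_s = 0.04588 cm/s


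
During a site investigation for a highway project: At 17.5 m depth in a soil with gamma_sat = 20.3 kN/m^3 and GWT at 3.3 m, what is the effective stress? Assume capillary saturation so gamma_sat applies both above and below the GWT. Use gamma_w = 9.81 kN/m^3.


Result: 215.95 kPa

Derivation:
Total stress = gamma_sat * depth
sigma = 20.3 * 17.5 = 355.25 kPa
Pore water pressure u = gamma_w * (depth - d_wt)
u = 9.81 * (17.5 - 3.3) = 139.302 kPa
Effective stress = sigma - u
sigma' = 355.25 - 139.302 = 215.95 kPa


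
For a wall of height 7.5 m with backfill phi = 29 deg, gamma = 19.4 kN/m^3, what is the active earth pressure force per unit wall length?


Compute active earth pressure coefficient:
Ka = tan^2(45 - phi/2) = tan^2(30.5) = 0.346974
Compute active force:
Pa = 0.5 * Ka * gamma * H^2
Pa = 0.5 * 0.346974 * 19.4 * 7.5^2
Pa = 189.32 kN/m


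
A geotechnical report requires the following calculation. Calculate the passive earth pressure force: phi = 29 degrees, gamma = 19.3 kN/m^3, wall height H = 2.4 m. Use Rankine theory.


Compute passive earth pressure coefficient:
Kp = tan^2(45 + phi/2) = tan^2(59.5) = 2.88206
Compute passive force:
Pp = 0.5 * Kp * gamma * H^2
Pp = 0.5 * 2.88206 * 19.3 * 2.4^2
Pp = 160.2 kN/m


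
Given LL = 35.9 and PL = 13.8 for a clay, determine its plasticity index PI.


Result: 22.1

Derivation:
Using PI = LL - PL
PI = 35.9 - 13.8
PI = 22.1


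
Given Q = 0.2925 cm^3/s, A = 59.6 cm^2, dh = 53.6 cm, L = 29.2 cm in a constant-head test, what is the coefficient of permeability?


Compute hydraulic gradient:
i = dh / L = 53.6 / 29.2 = 1.83562
Then apply Darcy's law:
k = Q / (A * i)
k = 0.2925 / (59.6 * 1.83562)
k = 0.2925 / 109.403
k = 0.002674 cm/s


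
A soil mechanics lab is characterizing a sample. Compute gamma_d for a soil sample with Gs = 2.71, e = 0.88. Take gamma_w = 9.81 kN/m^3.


Using gamma_d = Gs * gamma_w / (1 + e)
gamma_d = 2.71 * 9.81 / (1 + 0.88)
gamma_d = 2.71 * 9.81 / 1.88
gamma_d = 14.141 kN/m^3


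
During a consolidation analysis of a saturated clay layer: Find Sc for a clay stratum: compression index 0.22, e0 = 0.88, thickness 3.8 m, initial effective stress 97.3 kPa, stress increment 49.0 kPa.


Result: 0.0788 m

Derivation:
Using Sc = Cc * H / (1 + e0) * log10((sigma0 + delta_sigma) / sigma0)
Stress ratio = (97.3 + 49.0) / 97.3 = 1.5036
log10(1.5036) = 0.177131
Cc * H / (1 + e0) = 0.22 * 3.8 / (1 + 0.88) = 0.444681
Sc = 0.444681 * 0.177131
Sc = 0.0788 m


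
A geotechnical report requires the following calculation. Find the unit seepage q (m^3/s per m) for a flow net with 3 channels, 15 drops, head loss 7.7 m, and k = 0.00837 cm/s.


Convert k to m/s for unit consistency with H:
k = 0.00837 cm/s = 0.00837 / 100 m/s = 8.37e-05 m/s
Using q = k * H * Nf / Nd
Nf / Nd = 3 / 15 = 0.2
q = 8.37e-05 * 7.7 * 0.2
q = 0.0001289 m^3/s per m


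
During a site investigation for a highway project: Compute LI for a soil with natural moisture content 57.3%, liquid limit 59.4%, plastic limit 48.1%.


Result: 0.814

Derivation:
First compute the plasticity index:
PI = LL - PL = 59.4 - 48.1 = 11.3
Then compute the liquidity index:
LI = (w - PL) / PI
LI = (57.3 - 48.1) / 11.3
LI = 0.814


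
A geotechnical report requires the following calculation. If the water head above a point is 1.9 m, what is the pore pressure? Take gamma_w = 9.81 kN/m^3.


Using u = gamma_w * h_w
u = 9.81 * 1.9
u = 18.64 kPa


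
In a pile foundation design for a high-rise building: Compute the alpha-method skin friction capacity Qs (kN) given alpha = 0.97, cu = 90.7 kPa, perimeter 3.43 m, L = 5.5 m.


Using Qs = alpha * cu * perimeter * L
Qs = 0.97 * 90.7 * 3.43 * 5.5
Qs = 1659.72 kN


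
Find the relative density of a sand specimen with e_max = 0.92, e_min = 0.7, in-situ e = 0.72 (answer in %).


Result: 90.91 %

Derivation:
Using Dr = (e_max - e) / (e_max - e_min) * 100
e_max - e = 0.92 - 0.72 = 0.2
e_max - e_min = 0.92 - 0.7 = 0.22
Dr = 0.2 / 0.22 * 100
Dr = 90.91 %


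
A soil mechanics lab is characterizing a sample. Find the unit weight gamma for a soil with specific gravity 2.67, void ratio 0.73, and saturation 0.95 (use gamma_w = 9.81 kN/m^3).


Result: 19.073 kN/m^3

Derivation:
Using gamma = gamma_w * (Gs + S*e) / (1 + e)
Numerator: Gs + S*e = 2.67 + 0.95*0.73 = 3.3635
Denominator: 1 + e = 1 + 0.73 = 1.73
gamma = 9.81 * 3.3635 / 1.73
gamma = 19.073 kN/m^3


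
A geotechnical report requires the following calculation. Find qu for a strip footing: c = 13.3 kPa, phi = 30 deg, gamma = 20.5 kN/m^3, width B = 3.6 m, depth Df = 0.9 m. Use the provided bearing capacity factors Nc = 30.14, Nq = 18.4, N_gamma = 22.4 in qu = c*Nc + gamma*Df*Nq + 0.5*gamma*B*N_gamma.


Compute qu = c*Nc + gamma*Df*Nq + 0.5*gamma*B*N_gamma
Term 1: 13.3 * 30.14 = 400.862
Term 2: 20.5 * 0.9 * 18.4 = 339.48
Term 3: 0.5 * 20.5 * 3.6 * 22.4 = 826.56
qu = 400.862 + 339.48 + 826.56
qu = 1566.9 kPa


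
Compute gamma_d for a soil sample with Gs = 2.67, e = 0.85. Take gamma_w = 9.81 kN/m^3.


Result: 14.158 kN/m^3

Derivation:
Using gamma_d = Gs * gamma_w / (1 + e)
gamma_d = 2.67 * 9.81 / (1 + 0.85)
gamma_d = 2.67 * 9.81 / 1.85
gamma_d = 14.158 kN/m^3


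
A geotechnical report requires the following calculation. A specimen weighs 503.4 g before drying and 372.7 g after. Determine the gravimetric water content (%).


Result: 35.07 %

Derivation:
Using w = (m_wet - m_dry) / m_dry * 100
m_wet - m_dry = 503.4 - 372.7 = 130.7 g
w = 130.7 / 372.7 * 100
w = 35.07 %


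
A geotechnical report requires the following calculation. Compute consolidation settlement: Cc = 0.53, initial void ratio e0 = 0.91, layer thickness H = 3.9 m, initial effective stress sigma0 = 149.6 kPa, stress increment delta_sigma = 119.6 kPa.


Using Sc = Cc * H / (1 + e0) * log10((sigma0 + delta_sigma) / sigma0)
Stress ratio = (149.6 + 119.6) / 149.6 = 1.79947
log10(1.79947) = 0.255143
Cc * H / (1 + e0) = 0.53 * 3.9 / (1 + 0.91) = 1.0822
Sc = 1.0822 * 0.255143
Sc = 0.2761 m


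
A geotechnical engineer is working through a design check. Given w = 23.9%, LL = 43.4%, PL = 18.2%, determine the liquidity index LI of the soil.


First compute the plasticity index:
PI = LL - PL = 43.4 - 18.2 = 25.2
Then compute the liquidity index:
LI = (w - PL) / PI
LI = (23.9 - 18.2) / 25.2
LI = 0.226


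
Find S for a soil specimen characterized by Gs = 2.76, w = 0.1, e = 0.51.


Result: 0.5412

Derivation:
Using S = Gs * w / e
S = 2.76 * 0.1 / 0.51
S = 0.5412


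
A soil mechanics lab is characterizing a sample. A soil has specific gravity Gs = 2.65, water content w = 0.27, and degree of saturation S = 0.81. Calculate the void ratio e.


Using the relation e = Gs * w / S
e = 2.65 * 0.27 / 0.81
e = 0.8833


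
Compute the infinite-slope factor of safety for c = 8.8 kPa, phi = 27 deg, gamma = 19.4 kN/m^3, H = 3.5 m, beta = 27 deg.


Using Fs = c / (gamma*H*sin(beta)*cos(beta)) + tan(phi)/tan(beta)
Cohesion contribution = 8.8 / (19.4*3.5*sin(27)*cos(27))
Cohesion contribution = 0.320395
Friction contribution = tan(27)/tan(27) = 1
Fs = 0.320395 + 1
Fs = 1.32


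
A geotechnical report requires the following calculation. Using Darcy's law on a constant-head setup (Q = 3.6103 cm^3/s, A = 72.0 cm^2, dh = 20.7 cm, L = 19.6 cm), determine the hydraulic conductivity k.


Result: 0.047478 cm/s

Derivation:
Compute hydraulic gradient:
i = dh / L = 20.7 / 19.6 = 1.05612
Then apply Darcy's law:
k = Q / (A * i)
k = 3.6103 / (72.0 * 1.05612)
k = 3.6103 / 76.0408
k = 0.047478 cm/s


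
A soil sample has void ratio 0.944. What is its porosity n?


Using the relation n = e / (1 + e)
n = 0.944 / (1 + 0.944)
n = 0.944 / 1.944
n = 0.4856


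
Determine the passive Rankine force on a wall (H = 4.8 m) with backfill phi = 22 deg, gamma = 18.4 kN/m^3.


Compute passive earth pressure coefficient:
Kp = tan^2(45 + phi/2) = tan^2(56.0) = 2.197987
Compute passive force:
Pp = 0.5 * Kp * gamma * H^2
Pp = 0.5 * 2.197987 * 18.4 * 4.8^2
Pp = 465.9 kN/m


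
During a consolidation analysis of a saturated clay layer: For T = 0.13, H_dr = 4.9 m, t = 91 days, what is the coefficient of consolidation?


Using cv = T * H_dr^2 / t
H_dr^2 = 4.9^2 = 24.01
cv = 0.13 * 24.01 / 91
cv = 0.0343 m^2/day


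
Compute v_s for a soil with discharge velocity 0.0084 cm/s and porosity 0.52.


Result: 0.01615 cm/s

Derivation:
Using v_s = v_d / n
v_s = 0.0084 / 0.52
v_s = 0.01615 cm/s


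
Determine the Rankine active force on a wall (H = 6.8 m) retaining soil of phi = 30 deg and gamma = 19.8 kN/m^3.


Result: 152.59 kN/m

Derivation:
Compute active earth pressure coefficient:
Ka = tan^2(45 - phi/2) = tan^2(30.0) = 0.333333
Compute active force:
Pa = 0.5 * Ka * gamma * H^2
Pa = 0.5 * 0.333333 * 19.8 * 6.8^2
Pa = 152.59 kN/m


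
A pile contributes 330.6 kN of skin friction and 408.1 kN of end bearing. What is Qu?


Using Qu = Qf + Qb
Qu = 330.6 + 408.1
Qu = 738.7 kN


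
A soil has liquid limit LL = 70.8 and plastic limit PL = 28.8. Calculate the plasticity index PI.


Using PI = LL - PL
PI = 70.8 - 28.8
PI = 42.0


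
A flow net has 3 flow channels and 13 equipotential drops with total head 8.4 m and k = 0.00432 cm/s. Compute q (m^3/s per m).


Convert k to m/s for unit consistency with H:
k = 0.00432 cm/s = 0.00432 / 100 m/s = 4.32e-05 m/s
Using q = k * H * Nf / Nd
Nf / Nd = 3 / 13 = 0.2308
q = 4.32e-05 * 8.4 * 0.2308
q = 8.374e-05 m^3/s per m


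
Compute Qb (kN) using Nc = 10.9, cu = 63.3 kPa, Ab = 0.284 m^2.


Using Qb = Nc * cu * Ab
Qb = 10.9 * 63.3 * 0.284
Qb = 195.95 kN


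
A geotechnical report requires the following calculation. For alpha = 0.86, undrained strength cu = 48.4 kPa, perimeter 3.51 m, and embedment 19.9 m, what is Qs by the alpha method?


Result: 2907.39 kN

Derivation:
Using Qs = alpha * cu * perimeter * L
Qs = 0.86 * 48.4 * 3.51 * 19.9
Qs = 2907.39 kN


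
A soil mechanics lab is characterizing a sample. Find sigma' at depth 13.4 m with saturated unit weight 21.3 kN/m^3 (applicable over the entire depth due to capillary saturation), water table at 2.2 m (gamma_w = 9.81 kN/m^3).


Result: 175.55 kPa

Derivation:
Total stress = gamma_sat * depth
sigma = 21.3 * 13.4 = 285.42 kPa
Pore water pressure u = gamma_w * (depth - d_wt)
u = 9.81 * (13.4 - 2.2) = 109.872 kPa
Effective stress = sigma - u
sigma' = 285.42 - 109.872 = 175.55 kPa


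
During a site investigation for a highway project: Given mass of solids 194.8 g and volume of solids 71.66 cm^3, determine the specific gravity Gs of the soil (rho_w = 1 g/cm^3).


Using Gs = m_s / (V_s * rho_w)
Since rho_w = 1 g/cm^3:
Gs = 194.8 / 71.66
Gs = 2.718


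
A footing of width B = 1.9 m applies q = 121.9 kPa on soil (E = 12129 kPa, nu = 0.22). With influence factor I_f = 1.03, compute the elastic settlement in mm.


Result: 18.716 mm

Derivation:
Using Se = q * B * (1 - nu^2) * I_f / E
1 - nu^2 = 1 - 0.22^2 = 0.9516
Se = 121.9 * 1.9 * 0.9516 * 1.03 / 12129
Se = 0.018716 m
Convert to mm: Se = 0.018716 * 1000 = 18.716 mm


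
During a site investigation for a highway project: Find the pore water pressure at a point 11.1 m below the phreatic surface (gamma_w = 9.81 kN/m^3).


Result: 108.89 kPa

Derivation:
Using u = gamma_w * h_w
u = 9.81 * 11.1
u = 108.89 kPa


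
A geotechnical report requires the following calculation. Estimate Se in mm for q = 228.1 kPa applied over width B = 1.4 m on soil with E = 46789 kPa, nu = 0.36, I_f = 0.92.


Using Se = q * B * (1 - nu^2) * I_f / E
1 - nu^2 = 1 - 0.36^2 = 0.8704
Se = 228.1 * 1.4 * 0.8704 * 0.92 / 46789
Se = 0.005465 m
Convert to mm: Se = 0.005465 * 1000 = 5.465 mm


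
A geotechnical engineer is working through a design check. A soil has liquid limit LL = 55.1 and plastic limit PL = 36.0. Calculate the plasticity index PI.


Result: 19.1

Derivation:
Using PI = LL - PL
PI = 55.1 - 36.0
PI = 19.1


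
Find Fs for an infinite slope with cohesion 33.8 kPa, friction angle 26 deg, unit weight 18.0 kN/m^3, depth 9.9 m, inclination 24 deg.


Result: 1.606

Derivation:
Using Fs = c / (gamma*H*sin(beta)*cos(beta)) + tan(phi)/tan(beta)
Cohesion contribution = 33.8 / (18.0*9.9*sin(24)*cos(24))
Cohesion contribution = 0.510464
Friction contribution = tan(26)/tan(24) = 1.09547
Fs = 0.510464 + 1.09547
Fs = 1.606


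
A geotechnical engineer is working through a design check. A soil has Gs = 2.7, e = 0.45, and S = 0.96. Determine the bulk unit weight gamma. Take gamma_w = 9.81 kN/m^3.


Using gamma = gamma_w * (Gs + S*e) / (1 + e)
Numerator: Gs + S*e = 2.7 + 0.96*0.45 = 3.132
Denominator: 1 + e = 1 + 0.45 = 1.45
gamma = 9.81 * 3.132 / 1.45
gamma = 21.19 kN/m^3


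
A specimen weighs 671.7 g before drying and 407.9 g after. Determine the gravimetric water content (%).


Result: 64.67 %

Derivation:
Using w = (m_wet - m_dry) / m_dry * 100
m_wet - m_dry = 671.7 - 407.9 = 263.8 g
w = 263.8 / 407.9 * 100
w = 64.67 %


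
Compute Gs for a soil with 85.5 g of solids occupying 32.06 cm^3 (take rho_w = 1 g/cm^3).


Using Gs = m_s / (V_s * rho_w)
Since rho_w = 1 g/cm^3:
Gs = 85.5 / 32.06
Gs = 2.667


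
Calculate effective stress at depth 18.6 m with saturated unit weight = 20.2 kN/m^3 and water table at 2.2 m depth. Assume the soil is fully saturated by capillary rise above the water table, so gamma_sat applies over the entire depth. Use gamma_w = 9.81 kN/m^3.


Total stress = gamma_sat * depth
sigma = 20.2 * 18.6 = 375.72 kPa
Pore water pressure u = gamma_w * (depth - d_wt)
u = 9.81 * (18.6 - 2.2) = 160.884 kPa
Effective stress = sigma - u
sigma' = 375.72 - 160.884 = 214.84 kPa


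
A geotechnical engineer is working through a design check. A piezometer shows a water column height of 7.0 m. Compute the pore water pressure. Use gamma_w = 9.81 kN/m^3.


Result: 68.67 kPa

Derivation:
Using u = gamma_w * h_w
u = 9.81 * 7.0
u = 68.67 kPa


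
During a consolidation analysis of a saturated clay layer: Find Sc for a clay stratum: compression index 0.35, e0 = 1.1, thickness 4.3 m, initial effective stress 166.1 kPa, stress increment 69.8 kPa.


Using Sc = Cc * H / (1 + e0) * log10((sigma0 + delta_sigma) / sigma0)
Stress ratio = (166.1 + 69.8) / 166.1 = 1.42023
log10(1.42023) = 0.152358
Cc * H / (1 + e0) = 0.35 * 4.3 / (1 + 1.1) = 0.716667
Sc = 0.716667 * 0.152358
Sc = 0.1092 m


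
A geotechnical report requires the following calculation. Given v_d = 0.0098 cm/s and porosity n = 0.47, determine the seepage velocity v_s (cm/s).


Result: 0.02085 cm/s

Derivation:
Using v_s = v_d / n
v_s = 0.0098 / 0.47
v_s = 0.02085 cm/s


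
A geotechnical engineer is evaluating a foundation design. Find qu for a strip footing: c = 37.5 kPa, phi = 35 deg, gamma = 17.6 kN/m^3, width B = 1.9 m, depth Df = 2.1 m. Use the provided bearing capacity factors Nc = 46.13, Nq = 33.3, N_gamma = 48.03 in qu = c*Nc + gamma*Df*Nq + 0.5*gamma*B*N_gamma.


Result: 3763.7 kPa

Derivation:
Compute qu = c*Nc + gamma*Df*Nq + 0.5*gamma*B*N_gamma
Term 1: 37.5 * 46.13 = 1729.875
Term 2: 17.6 * 2.1 * 33.3 = 1230.768
Term 3: 0.5 * 17.6 * 1.9 * 48.03 = 803.0616
qu = 1729.875 + 1230.768 + 803.0616
qu = 3763.7 kPa


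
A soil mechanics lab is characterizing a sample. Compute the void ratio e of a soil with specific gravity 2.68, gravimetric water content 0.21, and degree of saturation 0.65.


Using the relation e = Gs * w / S
e = 2.68 * 0.21 / 0.65
e = 0.8658


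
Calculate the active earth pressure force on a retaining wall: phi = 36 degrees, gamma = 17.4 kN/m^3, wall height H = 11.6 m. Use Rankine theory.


Compute active earth pressure coefficient:
Ka = tan^2(45 - phi/2) = tan^2(27.0) = 0.259616
Compute active force:
Pa = 0.5 * Ka * gamma * H^2
Pa = 0.5 * 0.259616 * 17.4 * 11.6^2
Pa = 303.93 kN/m


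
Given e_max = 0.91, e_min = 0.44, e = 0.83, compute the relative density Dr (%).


Using Dr = (e_max - e) / (e_max - e_min) * 100
e_max - e = 0.91 - 0.83 = 0.08
e_max - e_min = 0.91 - 0.44 = 0.47
Dr = 0.08 / 0.47 * 100
Dr = 17.02 %


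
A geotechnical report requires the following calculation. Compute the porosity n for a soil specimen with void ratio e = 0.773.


Result: 0.436

Derivation:
Using the relation n = e / (1 + e)
n = 0.773 / (1 + 0.773)
n = 0.773 / 1.773
n = 0.436


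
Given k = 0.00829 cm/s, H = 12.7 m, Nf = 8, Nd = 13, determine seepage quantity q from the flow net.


Convert k to m/s for unit consistency with H:
k = 0.00829 cm/s = 0.00829 / 100 m/s = 8.29e-05 m/s
Using q = k * H * Nf / Nd
Nf / Nd = 8 / 13 = 0.6154
q = 8.29e-05 * 12.7 * 0.6154
q = 0.0006479 m^3/s per m


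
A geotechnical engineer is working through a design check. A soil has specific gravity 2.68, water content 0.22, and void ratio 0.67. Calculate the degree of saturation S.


Using S = Gs * w / e
S = 2.68 * 0.22 / 0.67
S = 0.88


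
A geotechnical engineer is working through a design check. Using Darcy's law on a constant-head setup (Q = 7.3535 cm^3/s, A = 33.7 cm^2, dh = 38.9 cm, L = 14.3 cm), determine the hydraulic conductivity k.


Result: 0.080214 cm/s

Derivation:
Compute hydraulic gradient:
i = dh / L = 38.9 / 14.3 = 2.72028
Then apply Darcy's law:
k = Q / (A * i)
k = 7.3535 / (33.7 * 2.72028)
k = 7.3535 / 91.6734
k = 0.080214 cm/s


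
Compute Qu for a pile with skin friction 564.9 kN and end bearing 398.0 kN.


Using Qu = Qf + Qb
Qu = 564.9 + 398.0
Qu = 962.9 kN


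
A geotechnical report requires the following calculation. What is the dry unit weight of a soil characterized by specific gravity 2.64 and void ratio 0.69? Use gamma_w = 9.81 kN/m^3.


Using gamma_d = Gs * gamma_w / (1 + e)
gamma_d = 2.64 * 9.81 / (1 + 0.69)
gamma_d = 2.64 * 9.81 / 1.69
gamma_d = 15.324 kN/m^3


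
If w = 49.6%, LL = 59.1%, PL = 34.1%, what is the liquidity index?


First compute the plasticity index:
PI = LL - PL = 59.1 - 34.1 = 25.0
Then compute the liquidity index:
LI = (w - PL) / PI
LI = (49.6 - 34.1) / 25.0
LI = 0.62


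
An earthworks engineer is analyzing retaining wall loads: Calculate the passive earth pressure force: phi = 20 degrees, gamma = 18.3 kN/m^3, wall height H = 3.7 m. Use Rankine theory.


Compute passive earth pressure coefficient:
Kp = tan^2(45 + phi/2) = tan^2(55.0) = 2.039607
Compute passive force:
Pp = 0.5 * Kp * gamma * H^2
Pp = 0.5 * 2.039607 * 18.3 * 3.7^2
Pp = 255.49 kN/m


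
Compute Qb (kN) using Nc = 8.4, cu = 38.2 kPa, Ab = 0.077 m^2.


Using Qb = Nc * cu * Ab
Qb = 8.4 * 38.2 * 0.077
Qb = 24.71 kN


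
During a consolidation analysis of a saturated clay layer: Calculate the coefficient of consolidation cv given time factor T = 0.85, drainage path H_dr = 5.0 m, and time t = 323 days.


Result: 0.06579 m^2/day

Derivation:
Using cv = T * H_dr^2 / t
H_dr^2 = 5.0^2 = 25.0
cv = 0.85 * 25.0 / 323
cv = 0.06579 m^2/day


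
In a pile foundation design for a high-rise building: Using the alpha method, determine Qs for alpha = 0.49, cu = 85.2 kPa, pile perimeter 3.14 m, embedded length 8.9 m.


Result: 1166.69 kN

Derivation:
Using Qs = alpha * cu * perimeter * L
Qs = 0.49 * 85.2 * 3.14 * 8.9
Qs = 1166.69 kN


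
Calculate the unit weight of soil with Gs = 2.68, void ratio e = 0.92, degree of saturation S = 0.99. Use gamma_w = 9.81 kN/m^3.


Using gamma = gamma_w * (Gs + S*e) / (1 + e)
Numerator: Gs + S*e = 2.68 + 0.99*0.92 = 3.5908
Denominator: 1 + e = 1 + 0.92 = 1.92
gamma = 9.81 * 3.5908 / 1.92
gamma = 18.347 kN/m^3


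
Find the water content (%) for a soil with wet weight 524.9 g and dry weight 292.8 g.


Result: 79.27 %

Derivation:
Using w = (m_wet - m_dry) / m_dry * 100
m_wet - m_dry = 524.9 - 292.8 = 232.1 g
w = 232.1 / 292.8 * 100
w = 79.27 %


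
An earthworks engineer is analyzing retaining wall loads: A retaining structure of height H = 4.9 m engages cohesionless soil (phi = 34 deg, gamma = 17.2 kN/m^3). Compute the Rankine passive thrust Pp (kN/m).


Result: 730.37 kN/m

Derivation:
Compute passive earth pressure coefficient:
Kp = tan^2(45 + phi/2) = tan^2(62.0) = 3.537132
Compute passive force:
Pp = 0.5 * Kp * gamma * H^2
Pp = 0.5 * 3.537132 * 17.2 * 4.9^2
Pp = 730.37 kN/m


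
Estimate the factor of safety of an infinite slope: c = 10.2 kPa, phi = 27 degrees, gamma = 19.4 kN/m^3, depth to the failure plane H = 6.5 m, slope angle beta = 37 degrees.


Result: 0.844

Derivation:
Using Fs = c / (gamma*H*sin(beta)*cos(beta)) + tan(phi)/tan(beta)
Cohesion contribution = 10.2 / (19.4*6.5*sin(37)*cos(37))
Cohesion contribution = 0.168296
Friction contribution = tan(27)/tan(37) = 0.676163
Fs = 0.168296 + 0.676163
Fs = 0.844


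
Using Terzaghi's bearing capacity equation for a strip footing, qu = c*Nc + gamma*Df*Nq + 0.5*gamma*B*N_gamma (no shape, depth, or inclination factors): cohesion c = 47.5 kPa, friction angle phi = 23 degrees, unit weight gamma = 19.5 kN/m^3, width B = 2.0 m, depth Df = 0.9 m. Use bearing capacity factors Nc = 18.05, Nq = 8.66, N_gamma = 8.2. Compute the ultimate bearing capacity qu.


Compute qu = c*Nc + gamma*Df*Nq + 0.5*gamma*B*N_gamma
Term 1: 47.5 * 18.05 = 857.375
Term 2: 19.5 * 0.9 * 8.66 = 151.983
Term 3: 0.5 * 19.5 * 2.0 * 8.2 = 159.9
qu = 857.375 + 151.983 + 159.9
qu = 1169.26 kPa


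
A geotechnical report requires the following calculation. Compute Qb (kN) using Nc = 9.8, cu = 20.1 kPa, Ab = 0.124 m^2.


Using Qb = Nc * cu * Ab
Qb = 9.8 * 20.1 * 0.124
Qb = 24.43 kN


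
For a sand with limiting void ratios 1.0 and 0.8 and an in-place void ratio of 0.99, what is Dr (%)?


Using Dr = (e_max - e) / (e_max - e_min) * 100
e_max - e = 1.0 - 0.99 = 0.01
e_max - e_min = 1.0 - 0.8 = 0.2
Dr = 0.01 / 0.2 * 100
Dr = 5.0 %


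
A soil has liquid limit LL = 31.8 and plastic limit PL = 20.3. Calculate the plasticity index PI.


Using PI = LL - PL
PI = 31.8 - 20.3
PI = 11.5


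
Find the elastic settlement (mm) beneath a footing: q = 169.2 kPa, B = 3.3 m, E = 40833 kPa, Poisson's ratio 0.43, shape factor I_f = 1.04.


Result: 11.592 mm

Derivation:
Using Se = q * B * (1 - nu^2) * I_f / E
1 - nu^2 = 1 - 0.43^2 = 0.8151
Se = 169.2 * 3.3 * 0.8151 * 1.04 / 40833
Se = 0.011592 m
Convert to mm: Se = 0.011592 * 1000 = 11.592 mm


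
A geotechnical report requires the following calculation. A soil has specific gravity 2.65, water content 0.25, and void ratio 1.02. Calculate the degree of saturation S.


Using S = Gs * w / e
S = 2.65 * 0.25 / 1.02
S = 0.6495


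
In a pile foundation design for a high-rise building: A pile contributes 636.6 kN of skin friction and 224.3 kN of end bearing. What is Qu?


Using Qu = Qf + Qb
Qu = 636.6 + 224.3
Qu = 860.9 kN


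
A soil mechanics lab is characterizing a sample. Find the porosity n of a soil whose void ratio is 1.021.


Using the relation n = e / (1 + e)
n = 1.021 / (1 + 1.021)
n = 1.021 / 2.021
n = 0.5052


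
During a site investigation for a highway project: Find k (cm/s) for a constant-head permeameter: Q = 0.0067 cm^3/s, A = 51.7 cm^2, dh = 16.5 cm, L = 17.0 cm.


Result: 0.000134 cm/s

Derivation:
Compute hydraulic gradient:
i = dh / L = 16.5 / 17.0 = 0.970588
Then apply Darcy's law:
k = Q / (A * i)
k = 0.0067 / (51.7 * 0.970588)
k = 0.0067 / 50.1794
k = 0.000134 cm/s


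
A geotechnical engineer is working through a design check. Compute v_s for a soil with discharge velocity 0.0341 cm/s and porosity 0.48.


Result: 0.07104 cm/s

Derivation:
Using v_s = v_d / n
v_s = 0.0341 / 0.48
v_s = 0.07104 cm/s


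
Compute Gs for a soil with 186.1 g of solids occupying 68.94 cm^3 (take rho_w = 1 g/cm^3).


Using Gs = m_s / (V_s * rho_w)
Since rho_w = 1 g/cm^3:
Gs = 186.1 / 68.94
Gs = 2.699


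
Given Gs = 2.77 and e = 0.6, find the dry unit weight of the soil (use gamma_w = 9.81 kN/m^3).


Using gamma_d = Gs * gamma_w / (1 + e)
gamma_d = 2.77 * 9.81 / (1 + 0.6)
gamma_d = 2.77 * 9.81 / 1.6
gamma_d = 16.984 kN/m^3


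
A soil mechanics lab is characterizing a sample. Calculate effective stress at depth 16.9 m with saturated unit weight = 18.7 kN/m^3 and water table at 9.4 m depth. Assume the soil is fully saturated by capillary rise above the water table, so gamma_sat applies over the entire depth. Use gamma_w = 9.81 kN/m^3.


Total stress = gamma_sat * depth
sigma = 18.7 * 16.9 = 316.03 kPa
Pore water pressure u = gamma_w * (depth - d_wt)
u = 9.81 * (16.9 - 9.4) = 73.575 kPa
Effective stress = sigma - u
sigma' = 316.03 - 73.575 = 242.46 kPa


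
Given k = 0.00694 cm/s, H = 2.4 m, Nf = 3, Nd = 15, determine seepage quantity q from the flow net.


Convert k to m/s for unit consistency with H:
k = 0.00694 cm/s = 0.00694 / 100 m/s = 6.94e-05 m/s
Using q = k * H * Nf / Nd
Nf / Nd = 3 / 15 = 0.2
q = 6.94e-05 * 2.4 * 0.2
q = 3.331e-05 m^3/s per m


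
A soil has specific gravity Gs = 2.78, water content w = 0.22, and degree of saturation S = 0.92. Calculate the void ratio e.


Using the relation e = Gs * w / S
e = 2.78 * 0.22 / 0.92
e = 0.6648


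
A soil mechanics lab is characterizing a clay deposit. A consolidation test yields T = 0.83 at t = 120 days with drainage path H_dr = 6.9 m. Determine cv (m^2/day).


Using cv = T * H_dr^2 / t
H_dr^2 = 6.9^2 = 47.61
cv = 0.83 * 47.61 / 120
cv = 0.3293 m^2/day


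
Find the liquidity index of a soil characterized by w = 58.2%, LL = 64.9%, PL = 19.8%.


First compute the plasticity index:
PI = LL - PL = 64.9 - 19.8 = 45.1
Then compute the liquidity index:
LI = (w - PL) / PI
LI = (58.2 - 19.8) / 45.1
LI = 0.851


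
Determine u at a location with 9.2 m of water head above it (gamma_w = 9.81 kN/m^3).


Result: 90.25 kPa

Derivation:
Using u = gamma_w * h_w
u = 9.81 * 9.2
u = 90.25 kPa


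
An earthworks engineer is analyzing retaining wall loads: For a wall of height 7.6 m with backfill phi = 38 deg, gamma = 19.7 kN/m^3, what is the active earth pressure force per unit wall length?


Compute active earth pressure coefficient:
Ka = tan^2(45 - phi/2) = tan^2(26.0) = 0.237883
Compute active force:
Pa = 0.5 * Ka * gamma * H^2
Pa = 0.5 * 0.237883 * 19.7 * 7.6^2
Pa = 135.34 kN/m


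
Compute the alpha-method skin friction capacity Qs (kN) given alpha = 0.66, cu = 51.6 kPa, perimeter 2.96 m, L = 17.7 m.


Using Qs = alpha * cu * perimeter * L
Qs = 0.66 * 51.6 * 2.96 * 17.7
Qs = 1784.26 kN


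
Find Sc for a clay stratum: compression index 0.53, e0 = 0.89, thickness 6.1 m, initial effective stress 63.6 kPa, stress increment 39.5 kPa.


Result: 0.3589 m

Derivation:
Using Sc = Cc * H / (1 + e0) * log10((sigma0 + delta_sigma) / sigma0)
Stress ratio = (63.6 + 39.5) / 63.6 = 1.62107
log10(1.62107) = 0.209802
Cc * H / (1 + e0) = 0.53 * 6.1 / (1 + 0.89) = 1.71058
Sc = 1.71058 * 0.209802
Sc = 0.3589 m


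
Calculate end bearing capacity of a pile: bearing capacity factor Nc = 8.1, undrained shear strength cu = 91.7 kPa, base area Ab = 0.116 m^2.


Using Qb = Nc * cu * Ab
Qb = 8.1 * 91.7 * 0.116
Qb = 86.16 kN


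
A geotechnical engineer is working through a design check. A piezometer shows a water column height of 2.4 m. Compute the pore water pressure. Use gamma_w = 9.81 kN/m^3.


Using u = gamma_w * h_w
u = 9.81 * 2.4
u = 23.54 kPa


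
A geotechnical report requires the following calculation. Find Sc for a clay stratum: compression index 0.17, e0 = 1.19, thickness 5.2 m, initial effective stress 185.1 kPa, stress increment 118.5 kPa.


Result: 0.0867 m

Derivation:
Using Sc = Cc * H / (1 + e0) * log10((sigma0 + delta_sigma) / sigma0)
Stress ratio = (185.1 + 118.5) / 185.1 = 1.64019
log10(1.64019) = 0.214895
Cc * H / (1 + e0) = 0.17 * 5.2 / (1 + 1.19) = 0.403653
Sc = 0.403653 * 0.214895
Sc = 0.0867 m


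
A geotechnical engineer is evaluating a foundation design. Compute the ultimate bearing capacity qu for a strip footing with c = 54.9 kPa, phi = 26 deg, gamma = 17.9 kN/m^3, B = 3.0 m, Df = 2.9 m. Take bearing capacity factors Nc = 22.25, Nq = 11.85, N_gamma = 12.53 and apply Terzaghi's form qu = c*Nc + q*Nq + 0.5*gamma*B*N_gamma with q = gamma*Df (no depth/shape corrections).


Compute qu = c*Nc + gamma*Df*Nq + 0.5*gamma*B*N_gamma
Term 1: 54.9 * 22.25 = 1221.525
Term 2: 17.9 * 2.9 * 11.85 = 615.1335
Term 3: 0.5 * 17.9 * 3.0 * 12.53 = 336.4305
qu = 1221.525 + 615.1335 + 336.4305
qu = 2173.09 kPa


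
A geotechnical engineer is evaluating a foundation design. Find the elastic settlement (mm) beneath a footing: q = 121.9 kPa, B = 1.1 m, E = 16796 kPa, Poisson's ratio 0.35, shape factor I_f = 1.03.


Using Se = q * B * (1 - nu^2) * I_f / E
1 - nu^2 = 1 - 0.35^2 = 0.8775
Se = 121.9 * 1.1 * 0.8775 * 1.03 / 16796
Se = 0.007216 m
Convert to mm: Se = 0.007216 * 1000 = 7.216 mm


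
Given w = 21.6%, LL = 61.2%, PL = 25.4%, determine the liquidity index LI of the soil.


First compute the plasticity index:
PI = LL - PL = 61.2 - 25.4 = 35.8
Then compute the liquidity index:
LI = (w - PL) / PI
LI = (21.6 - 25.4) / 35.8
LI = -0.106


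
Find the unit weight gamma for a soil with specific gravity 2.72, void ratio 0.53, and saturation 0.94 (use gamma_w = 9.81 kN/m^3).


Using gamma = gamma_w * (Gs + S*e) / (1 + e)
Numerator: Gs + S*e = 2.72 + 0.94*0.53 = 3.2182
Denominator: 1 + e = 1 + 0.53 = 1.53
gamma = 9.81 * 3.2182 / 1.53
gamma = 20.634 kN/m^3


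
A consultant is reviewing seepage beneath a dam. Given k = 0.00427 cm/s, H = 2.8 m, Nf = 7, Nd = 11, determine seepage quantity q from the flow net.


Convert k to m/s for unit consistency with H:
k = 0.00427 cm/s = 0.00427 / 100 m/s = 4.27e-05 m/s
Using q = k * H * Nf / Nd
Nf / Nd = 7 / 11 = 0.6364
q = 4.27e-05 * 2.8 * 0.6364
q = 7.608e-05 m^3/s per m


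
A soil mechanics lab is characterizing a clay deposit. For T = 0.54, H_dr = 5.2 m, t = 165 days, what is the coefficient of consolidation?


Using cv = T * H_dr^2 / t
H_dr^2 = 5.2^2 = 27.04
cv = 0.54 * 27.04 / 165
cv = 0.08849 m^2/day


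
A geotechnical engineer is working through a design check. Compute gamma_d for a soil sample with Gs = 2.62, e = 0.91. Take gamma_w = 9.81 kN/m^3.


Using gamma_d = Gs * gamma_w / (1 + e)
gamma_d = 2.62 * 9.81 / (1 + 0.91)
gamma_d = 2.62 * 9.81 / 1.91
gamma_d = 13.457 kN/m^3


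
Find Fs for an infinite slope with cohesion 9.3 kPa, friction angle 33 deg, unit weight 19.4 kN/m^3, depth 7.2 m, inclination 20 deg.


Using Fs = c / (gamma*H*sin(beta)*cos(beta)) + tan(phi)/tan(beta)
Cohesion contribution = 9.3 / (19.4*7.2*sin(20)*cos(20))
Cohesion contribution = 0.207163
Friction contribution = tan(33)/tan(20) = 1.78423
Fs = 0.207163 + 1.78423
Fs = 1.991


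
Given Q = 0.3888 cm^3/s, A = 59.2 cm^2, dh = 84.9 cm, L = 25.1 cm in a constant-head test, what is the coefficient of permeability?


Compute hydraulic gradient:
i = dh / L = 84.9 / 25.1 = 3.38247
Then apply Darcy's law:
k = Q / (A * i)
k = 0.3888 / (59.2 * 3.38247)
k = 0.3888 / 200.242
k = 0.001942 cm/s


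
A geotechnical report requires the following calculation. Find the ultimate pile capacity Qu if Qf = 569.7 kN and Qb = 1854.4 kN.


Using Qu = Qf + Qb
Qu = 569.7 + 1854.4
Qu = 2424.1 kN


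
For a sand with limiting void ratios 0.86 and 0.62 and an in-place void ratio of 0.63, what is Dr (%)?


Using Dr = (e_max - e) / (e_max - e_min) * 100
e_max - e = 0.86 - 0.63 = 0.23
e_max - e_min = 0.86 - 0.62 = 0.24
Dr = 0.23 / 0.24 * 100
Dr = 95.83 %


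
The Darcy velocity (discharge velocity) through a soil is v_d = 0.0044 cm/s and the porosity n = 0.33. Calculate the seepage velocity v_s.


Using v_s = v_d / n
v_s = 0.0044 / 0.33
v_s = 0.01333 cm/s


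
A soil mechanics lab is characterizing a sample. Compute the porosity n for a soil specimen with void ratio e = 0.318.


Result: 0.2413

Derivation:
Using the relation n = e / (1 + e)
n = 0.318 / (1 + 0.318)
n = 0.318 / 1.318
n = 0.2413


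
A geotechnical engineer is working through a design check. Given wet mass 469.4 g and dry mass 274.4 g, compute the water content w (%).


Using w = (m_wet - m_dry) / m_dry * 100
m_wet - m_dry = 469.4 - 274.4 = 195.0 g
w = 195.0 / 274.4 * 100
w = 71.06 %


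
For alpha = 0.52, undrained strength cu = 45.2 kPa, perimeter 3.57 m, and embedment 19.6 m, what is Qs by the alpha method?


Using Qs = alpha * cu * perimeter * L
Qs = 0.52 * 45.2 * 3.57 * 19.6
Qs = 1644.62 kN


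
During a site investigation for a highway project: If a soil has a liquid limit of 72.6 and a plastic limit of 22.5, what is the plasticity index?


Result: 50.1

Derivation:
Using PI = LL - PL
PI = 72.6 - 22.5
PI = 50.1


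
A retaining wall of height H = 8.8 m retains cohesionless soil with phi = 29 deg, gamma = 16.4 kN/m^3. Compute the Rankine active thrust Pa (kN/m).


Result: 220.33 kN/m

Derivation:
Compute active earth pressure coefficient:
Ka = tan^2(45 - phi/2) = tan^2(30.5) = 0.346974
Compute active force:
Pa = 0.5 * Ka * gamma * H^2
Pa = 0.5 * 0.346974 * 16.4 * 8.8^2
Pa = 220.33 kN/m


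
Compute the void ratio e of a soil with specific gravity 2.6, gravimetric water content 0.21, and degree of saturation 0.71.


Result: 0.769

Derivation:
Using the relation e = Gs * w / S
e = 2.6 * 0.21 / 0.71
e = 0.769


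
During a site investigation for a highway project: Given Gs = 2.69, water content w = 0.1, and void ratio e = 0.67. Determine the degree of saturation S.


Result: 0.4015

Derivation:
Using S = Gs * w / e
S = 2.69 * 0.1 / 0.67
S = 0.4015


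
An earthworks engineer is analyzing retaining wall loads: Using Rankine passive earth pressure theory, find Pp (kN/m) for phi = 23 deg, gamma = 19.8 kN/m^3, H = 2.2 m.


Result: 109.37 kN/m

Derivation:
Compute passive earth pressure coefficient:
Kp = tan^2(45 + phi/2) = tan^2(56.5) = 2.282623
Compute passive force:
Pp = 0.5 * Kp * gamma * H^2
Pp = 0.5 * 2.282623 * 19.8 * 2.2^2
Pp = 109.37 kN/m


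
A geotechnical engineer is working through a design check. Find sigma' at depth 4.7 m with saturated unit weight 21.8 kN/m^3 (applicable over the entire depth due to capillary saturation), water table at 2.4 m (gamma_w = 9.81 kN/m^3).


Total stress = gamma_sat * depth
sigma = 21.8 * 4.7 = 102.46 kPa
Pore water pressure u = gamma_w * (depth - d_wt)
u = 9.81 * (4.7 - 2.4) = 22.563 kPa
Effective stress = sigma - u
sigma' = 102.46 - 22.563 = 79.9 kPa


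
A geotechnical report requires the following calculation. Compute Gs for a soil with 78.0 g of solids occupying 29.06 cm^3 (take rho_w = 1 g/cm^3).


Result: 2.684

Derivation:
Using Gs = m_s / (V_s * rho_w)
Since rho_w = 1 g/cm^3:
Gs = 78.0 / 29.06
Gs = 2.684


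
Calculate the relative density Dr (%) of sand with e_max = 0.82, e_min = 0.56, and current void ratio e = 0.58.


Using Dr = (e_max - e) / (e_max - e_min) * 100
e_max - e = 0.82 - 0.58 = 0.24
e_max - e_min = 0.82 - 0.56 = 0.26
Dr = 0.24 / 0.26 * 100
Dr = 92.31 %


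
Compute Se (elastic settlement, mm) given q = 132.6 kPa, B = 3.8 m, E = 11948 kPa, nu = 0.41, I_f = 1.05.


Using Se = q * B * (1 - nu^2) * I_f / E
1 - nu^2 = 1 - 0.41^2 = 0.8319
Se = 132.6 * 3.8 * 0.8319 * 1.05 / 11948
Se = 0.036838 m
Convert to mm: Se = 0.036838 * 1000 = 36.838 mm


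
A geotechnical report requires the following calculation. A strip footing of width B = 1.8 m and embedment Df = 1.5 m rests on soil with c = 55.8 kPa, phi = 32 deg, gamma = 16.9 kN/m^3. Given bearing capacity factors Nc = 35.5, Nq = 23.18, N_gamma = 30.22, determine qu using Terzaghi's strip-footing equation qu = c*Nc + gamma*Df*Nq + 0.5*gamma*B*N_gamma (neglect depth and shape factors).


Compute qu = c*Nc + gamma*Df*Nq + 0.5*gamma*B*N_gamma
Term 1: 55.8 * 35.5 = 1980.9
Term 2: 16.9 * 1.5 * 23.18 = 587.613
Term 3: 0.5 * 16.9 * 1.8 * 30.22 = 459.6462
qu = 1980.9 + 587.613 + 459.6462
qu = 3028.16 kPa


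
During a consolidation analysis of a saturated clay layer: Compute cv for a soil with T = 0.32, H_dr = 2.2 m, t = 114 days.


Using cv = T * H_dr^2 / t
H_dr^2 = 2.2^2 = 4.84
cv = 0.32 * 4.84 / 114
cv = 0.01359 m^2/day


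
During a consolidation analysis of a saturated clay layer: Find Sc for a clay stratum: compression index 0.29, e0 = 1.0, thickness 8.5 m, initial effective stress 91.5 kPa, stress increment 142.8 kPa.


Result: 0.5033 m

Derivation:
Using Sc = Cc * H / (1 + e0) * log10((sigma0 + delta_sigma) / sigma0)
Stress ratio = (91.5 + 142.8) / 91.5 = 2.56066
log10(2.56066) = 0.408351
Cc * H / (1 + e0) = 0.29 * 8.5 / (1 + 1.0) = 1.2325
Sc = 1.2325 * 0.408351
Sc = 0.5033 m


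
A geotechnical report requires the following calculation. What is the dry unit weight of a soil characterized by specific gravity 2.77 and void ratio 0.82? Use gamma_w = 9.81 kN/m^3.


Result: 14.931 kN/m^3

Derivation:
Using gamma_d = Gs * gamma_w / (1 + e)
gamma_d = 2.77 * 9.81 / (1 + 0.82)
gamma_d = 2.77 * 9.81 / 1.82
gamma_d = 14.931 kN/m^3


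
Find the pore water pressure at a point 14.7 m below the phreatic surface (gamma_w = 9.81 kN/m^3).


Using u = gamma_w * h_w
u = 9.81 * 14.7
u = 144.21 kPa


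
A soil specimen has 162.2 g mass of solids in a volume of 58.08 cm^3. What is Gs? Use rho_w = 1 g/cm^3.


Using Gs = m_s / (V_s * rho_w)
Since rho_w = 1 g/cm^3:
Gs = 162.2 / 58.08
Gs = 2.793


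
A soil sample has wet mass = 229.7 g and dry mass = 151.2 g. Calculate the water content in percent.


Using w = (m_wet - m_dry) / m_dry * 100
m_wet - m_dry = 229.7 - 151.2 = 78.5 g
w = 78.5 / 151.2 * 100
w = 51.92 %


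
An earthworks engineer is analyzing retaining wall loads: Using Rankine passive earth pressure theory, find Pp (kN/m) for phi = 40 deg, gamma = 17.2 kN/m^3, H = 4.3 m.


Compute passive earth pressure coefficient:
Kp = tan^2(45 + phi/2) = tan^2(65.0) = 4.59891
Compute passive force:
Pp = 0.5 * Kp * gamma * H^2
Pp = 0.5 * 4.59891 * 17.2 * 4.3^2
Pp = 731.29 kN/m


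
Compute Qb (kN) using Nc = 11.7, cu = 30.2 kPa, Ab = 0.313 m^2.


Result: 110.6 kN

Derivation:
Using Qb = Nc * cu * Ab
Qb = 11.7 * 30.2 * 0.313
Qb = 110.6 kN


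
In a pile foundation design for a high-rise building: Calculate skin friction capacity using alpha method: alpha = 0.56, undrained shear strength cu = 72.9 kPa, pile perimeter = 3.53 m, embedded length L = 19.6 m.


Result: 2824.53 kN

Derivation:
Using Qs = alpha * cu * perimeter * L
Qs = 0.56 * 72.9 * 3.53 * 19.6
Qs = 2824.53 kN


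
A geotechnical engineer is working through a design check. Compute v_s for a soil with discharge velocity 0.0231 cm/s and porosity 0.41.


Using v_s = v_d / n
v_s = 0.0231 / 0.41
v_s = 0.05634 cm/s


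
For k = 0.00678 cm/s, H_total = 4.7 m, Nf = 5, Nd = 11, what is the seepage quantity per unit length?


Convert k to m/s for unit consistency with H:
k = 0.00678 cm/s = 0.00678 / 100 m/s = 6.78e-05 m/s
Using q = k * H * Nf / Nd
Nf / Nd = 5 / 11 = 0.4545
q = 6.78e-05 * 4.7 * 0.4545
q = 0.0001448 m^3/s per m


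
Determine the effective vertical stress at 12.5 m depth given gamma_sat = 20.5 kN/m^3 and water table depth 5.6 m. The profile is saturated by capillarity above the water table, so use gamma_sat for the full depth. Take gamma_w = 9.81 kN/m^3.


Result: 188.56 kPa

Derivation:
Total stress = gamma_sat * depth
sigma = 20.5 * 12.5 = 256.25 kPa
Pore water pressure u = gamma_w * (depth - d_wt)
u = 9.81 * (12.5 - 5.6) = 67.689 kPa
Effective stress = sigma - u
sigma' = 256.25 - 67.689 = 188.56 kPa
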